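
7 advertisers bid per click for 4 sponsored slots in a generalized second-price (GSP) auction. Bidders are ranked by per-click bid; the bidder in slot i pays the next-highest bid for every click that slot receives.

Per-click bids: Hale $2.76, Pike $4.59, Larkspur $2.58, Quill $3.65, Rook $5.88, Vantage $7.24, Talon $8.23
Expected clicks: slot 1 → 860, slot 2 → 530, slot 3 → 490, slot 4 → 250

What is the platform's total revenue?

Total revenue: $12504.40

Ranked by bid: $8.23 (Talon) > $7.24 (Vantage) > $5.88 (Rook) > $4.59 (Pike) > $3.65 (Quill) > …
Slot 1: Talon pays $7.24 × 860 = $6226.40
Slot 2: Vantage pays $5.88 × 530 = $3116.40
Slot 3: Rook pays $4.59 × 490 = $2249.10
Slot 4: Pike pays $3.65 × 250 = $912.50
Total = $12504.40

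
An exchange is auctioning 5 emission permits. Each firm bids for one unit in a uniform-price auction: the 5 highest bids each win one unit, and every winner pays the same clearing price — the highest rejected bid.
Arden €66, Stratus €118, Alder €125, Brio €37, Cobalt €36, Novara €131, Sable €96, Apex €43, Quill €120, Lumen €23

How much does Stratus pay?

Stratus pays €66

Sorting: 131 (Novara), 125 (Alder), 120 (Quill), 118 (Stratus), 96 (Sable), 66 (Arden), 43 (Apex), …
The 5 highest are Novara, Alder, Quill, Stratus, Sable.
Clearing price = highest rejected bid = €66.
Stratus wins → pays €66.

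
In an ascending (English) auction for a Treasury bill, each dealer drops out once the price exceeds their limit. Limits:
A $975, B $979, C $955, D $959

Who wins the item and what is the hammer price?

Limits in order: 979 (B) > 975 (A) > 959 (D) > 955 (C)
Bidding ends when A exits at $975; B takes it.

B wins at $975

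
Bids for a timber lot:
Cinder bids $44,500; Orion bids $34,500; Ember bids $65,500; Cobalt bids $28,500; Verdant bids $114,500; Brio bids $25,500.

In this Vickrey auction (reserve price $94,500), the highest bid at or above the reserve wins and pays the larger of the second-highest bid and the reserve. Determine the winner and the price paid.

Rule: the highest bid at or above the reserve wins and pays the larger of the second-highest bid and the reserve.
Bids ranked: 114,500 (Verdant) > 65,500 (Ember) > 44,500 (Cinder) > 34,500 (Orion) > 28,500 (Cobalt) > 25,500 (Brio)
Highest eligible bid: Verdant at $114,500.
Second-highest bid $65,500 is below the reserve $94,500, so the reserve binds → payment $94,500.

Verdant pays $94,500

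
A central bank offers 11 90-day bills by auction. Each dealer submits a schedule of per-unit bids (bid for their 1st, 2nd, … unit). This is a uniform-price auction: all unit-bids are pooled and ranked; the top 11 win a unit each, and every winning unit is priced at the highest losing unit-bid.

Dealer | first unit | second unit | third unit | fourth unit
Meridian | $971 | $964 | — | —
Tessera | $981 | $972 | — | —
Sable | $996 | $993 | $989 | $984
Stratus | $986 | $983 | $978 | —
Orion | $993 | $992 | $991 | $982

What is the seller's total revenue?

Total revenue: $10,758

All unit-bids, highest first — top 11: 996 (Sable-1), 993 (Sable-2), 993 (Orion-1), 992 (Orion-2), 991 (Orion-3), 989 (Sable-3), 986 (Stratus-1), 984 (Sable-4), 983 (Stratus-2), 982 (Orion-4), 981 (Tessera-1)
First bid not allocated: $978.
Allocation: Orion 4, Sable 4, Stratus 2, Tessera 1. Every unit priced at $978.
Revenue = 11 × 978 = $10,758.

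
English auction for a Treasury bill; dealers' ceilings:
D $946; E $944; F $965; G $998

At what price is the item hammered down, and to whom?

G wins at $965

Open ascending-bid auction: the price rises until one bidder remains; the winner pays the price at which the last rival dropped out.
Limits ranked: 998 (G) > 965 (F) > 946 (D) > 944 (E)
Bidding ends when F exits at $965; G takes it.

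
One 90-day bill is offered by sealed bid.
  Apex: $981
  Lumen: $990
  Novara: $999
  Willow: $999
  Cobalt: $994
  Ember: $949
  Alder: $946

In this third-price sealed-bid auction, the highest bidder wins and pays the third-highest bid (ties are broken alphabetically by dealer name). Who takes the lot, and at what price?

Novara pays $994

Bids ranked: 999 (Novara) > 999 (Willow) > 994 (Cobalt) > 990 (Lumen) > 981 (Apex) > 949 (Ember) > …
Novara and Willow tie at $999; tie-break gives it to Novara.
Novara is highest; pays the third-highest bid, $994.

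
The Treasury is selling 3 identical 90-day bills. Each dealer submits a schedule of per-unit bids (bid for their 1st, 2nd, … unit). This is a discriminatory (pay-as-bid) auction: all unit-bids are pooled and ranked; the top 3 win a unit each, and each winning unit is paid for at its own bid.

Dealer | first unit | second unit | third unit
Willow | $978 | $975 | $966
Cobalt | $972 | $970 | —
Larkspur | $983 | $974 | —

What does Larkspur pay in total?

All unit-bids, highest first — top 3: 983 (Larkspur-1), 978 (Willow-1), 975 (Willow-2)
Next rejected bid: $974 (not a price — pay-as-bid).
Larkspur's winning unit-bids: 983 = $983.

Larkspur pays $983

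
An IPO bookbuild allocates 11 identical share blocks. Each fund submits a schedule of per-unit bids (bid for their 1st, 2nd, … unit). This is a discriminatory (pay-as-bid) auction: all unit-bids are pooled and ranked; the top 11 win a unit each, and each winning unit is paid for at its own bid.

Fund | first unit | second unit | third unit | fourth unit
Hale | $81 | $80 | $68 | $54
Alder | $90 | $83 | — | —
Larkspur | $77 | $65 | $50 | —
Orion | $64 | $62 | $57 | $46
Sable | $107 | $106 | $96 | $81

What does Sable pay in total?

Pooled unit-bids ranked (top 11): 107 (Sable-1), 106 (Sable-2), 96 (Sable-3), 90 (Alder-1), 83 (Alder-2), 81 (Hale-1), 81 (Sable-4), 80 (Hale-2), 77 (Larkspur-1), 68 (Hale-3), 65 (Larkspur-2)
Next rejected bid: $64 (not a price — pay-as-bid).
Sable's winning unit-bids: 107 + 106 + 96 + 81 = $390.

Sable pays $390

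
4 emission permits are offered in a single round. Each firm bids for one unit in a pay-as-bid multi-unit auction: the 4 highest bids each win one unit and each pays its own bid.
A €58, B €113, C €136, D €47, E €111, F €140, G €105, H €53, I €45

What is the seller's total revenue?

Sorting: 140 (F), 136 (C), 113 (B), 111 (E), 105 (G), 58 (A), …
The 4 highest are F, C, B, E.
Total revenue = 140 + 136 + 113 + 111 = €500.

Total revenue: €500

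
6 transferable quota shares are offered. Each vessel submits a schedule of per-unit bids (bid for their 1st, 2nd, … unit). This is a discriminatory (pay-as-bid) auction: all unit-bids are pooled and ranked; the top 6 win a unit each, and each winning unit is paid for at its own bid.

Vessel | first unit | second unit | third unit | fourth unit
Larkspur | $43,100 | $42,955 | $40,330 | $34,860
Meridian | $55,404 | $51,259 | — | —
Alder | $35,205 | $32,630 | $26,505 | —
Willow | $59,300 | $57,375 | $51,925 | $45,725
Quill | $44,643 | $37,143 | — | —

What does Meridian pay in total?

Pooled unit-bids ranked (top 6): 59,300 (Willow-1), 57,375 (Willow-2), 55,404 (Meridian-1), 51,925 (Willow-3), 51,259 (Meridian-2), 45,725 (Willow-4)
Next rejected bid: $44,643 (not a price — pay-as-bid).
Meridian's winning unit-bids: 55,404 + 51,259 = $106,663.

Meridian pays $106,663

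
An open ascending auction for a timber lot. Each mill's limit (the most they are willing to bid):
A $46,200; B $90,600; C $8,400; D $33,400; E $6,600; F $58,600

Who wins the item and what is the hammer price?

B wins at $58,600

Rule: the price rises until one bidder remains; the winner pays the price at which the last rival dropped out.
Limits ranked: 90,600 (B) > 58,600 (F) > 46,200 (A) > 33,400 (D) > 8,400 (C) > 6,600 (E)
Once the price passes $58,600, only B is left; the hammer falls at F's limit of $58,600.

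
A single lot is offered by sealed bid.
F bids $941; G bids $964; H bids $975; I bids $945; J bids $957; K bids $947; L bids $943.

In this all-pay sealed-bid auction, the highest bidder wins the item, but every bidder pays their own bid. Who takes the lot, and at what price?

H pays $975

Bids in order: 975 (H) > 964 (G) > 957 (J) > 947 (K) > 945 (I) > 943 (L) > …
H is highest and takes the item; every bidder forfeits their bid.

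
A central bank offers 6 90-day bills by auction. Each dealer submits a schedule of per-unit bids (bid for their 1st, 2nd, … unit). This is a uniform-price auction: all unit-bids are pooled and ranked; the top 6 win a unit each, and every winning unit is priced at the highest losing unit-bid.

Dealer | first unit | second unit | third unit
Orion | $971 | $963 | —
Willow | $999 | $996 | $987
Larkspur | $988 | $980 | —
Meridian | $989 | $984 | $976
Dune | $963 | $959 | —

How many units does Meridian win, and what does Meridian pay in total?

Pooled unit-bids ranked (top 6): 999 (Willow-1), 996 (Willow-2), 989 (Meridian-1), 988 (Larkspur-1), 987 (Willow-3), 984 (Meridian-2)
First bid not allocated: $980.
Meridian wins 2 unit(s) at $980 each.

Meridian: 2 units, pays $1,960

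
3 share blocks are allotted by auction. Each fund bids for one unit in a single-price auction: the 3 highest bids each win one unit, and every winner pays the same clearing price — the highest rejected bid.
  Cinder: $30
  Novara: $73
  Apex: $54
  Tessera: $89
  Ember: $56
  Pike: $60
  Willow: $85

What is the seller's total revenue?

Ordering the bids: 89 (Tessera), 85 (Willow), 73 (Novara), 60 (Pike), 56 (Ember), …
The 3 highest are Tessera, Willow, Novara.
Clearing price = highest rejected bid = $60.
Total revenue = 3 × $60 = $180.

Total revenue: $180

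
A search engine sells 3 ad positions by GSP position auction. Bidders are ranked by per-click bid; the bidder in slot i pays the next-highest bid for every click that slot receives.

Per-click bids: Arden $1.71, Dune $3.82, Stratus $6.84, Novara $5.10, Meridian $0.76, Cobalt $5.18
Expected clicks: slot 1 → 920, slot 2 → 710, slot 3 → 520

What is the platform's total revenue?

Total revenue: $10373.00

Ranked by bid: $6.84 (Stratus) > $5.18 (Cobalt) > $5.10 (Novara) > $3.82 (Dune) > …
Slot 1: Stratus pays $5.18 × 920 = $4765.60
Slot 2: Cobalt pays $5.10 × 710 = $3621.00
Slot 3: Novara pays $3.82 × 520 = $1986.40
Total = $10373.00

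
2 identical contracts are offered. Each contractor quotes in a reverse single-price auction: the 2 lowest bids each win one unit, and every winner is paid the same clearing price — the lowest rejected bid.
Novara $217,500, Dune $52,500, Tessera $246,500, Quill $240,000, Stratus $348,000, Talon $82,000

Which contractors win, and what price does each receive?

Ordering the bids: 52,500 (Dune), 82,000 (Talon), 217,500 (Novara), 240,000 (Quill), …
The 2 lowest are Dune, Talon.
First losing bid is Novara's $217,500, which sets the uniform price.

Dune, Talon; each is paid $217,500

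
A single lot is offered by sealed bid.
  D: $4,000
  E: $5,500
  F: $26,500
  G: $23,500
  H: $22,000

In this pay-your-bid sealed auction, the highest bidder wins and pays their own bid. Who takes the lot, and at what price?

F pays $26,500

Rule: the highest bidder wins and pays their own bid.
Sorting bids: 26,500 (F) > 23,500 (G) > 22,000 (H) > 5,500 (E) > 4,000 (D)
First-price: F pays what they bid, $26,500.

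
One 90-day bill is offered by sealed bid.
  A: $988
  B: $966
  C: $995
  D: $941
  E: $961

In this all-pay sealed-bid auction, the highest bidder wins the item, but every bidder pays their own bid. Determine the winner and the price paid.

C pays $995

All-pay sealed-bid auction: the highest bidder wins the item, but every bidder pays their own bid.
Bids ranked: 995 (C) > 988 (A) > 966 (B) > 961 (E) > 941 (D)
C is highest and takes the item; every bidder forfeits their bid.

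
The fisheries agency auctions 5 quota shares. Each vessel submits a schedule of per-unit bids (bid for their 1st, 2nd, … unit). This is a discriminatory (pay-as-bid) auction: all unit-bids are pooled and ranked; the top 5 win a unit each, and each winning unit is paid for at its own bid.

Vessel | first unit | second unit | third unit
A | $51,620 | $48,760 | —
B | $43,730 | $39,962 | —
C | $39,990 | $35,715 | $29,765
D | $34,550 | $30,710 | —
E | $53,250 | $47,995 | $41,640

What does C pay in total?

Pooled unit-bids ranked (top 5): 53,250 (E-1), 51,620 (A-1), 48,760 (A-2), 47,995 (E-2), 43,730 (B-1)
Next rejected bid: $41,640 (not a price — pay-as-bid).
C wins no units.

C pays $0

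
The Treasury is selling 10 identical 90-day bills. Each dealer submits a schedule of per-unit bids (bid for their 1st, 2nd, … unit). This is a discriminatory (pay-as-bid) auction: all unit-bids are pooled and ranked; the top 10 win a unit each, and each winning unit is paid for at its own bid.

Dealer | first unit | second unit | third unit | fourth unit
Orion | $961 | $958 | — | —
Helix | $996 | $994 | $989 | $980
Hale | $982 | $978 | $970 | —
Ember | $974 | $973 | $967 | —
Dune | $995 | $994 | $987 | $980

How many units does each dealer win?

Dune 4, Hale 2, Helix 4

Merging the schedules and taking the best 10: 996 (Helix-1), 995 (Dune-1), 994 (Helix-2), 994 (Dune-2), 989 (Helix-3), 987 (Dune-3), 982 (Hale-1), 980 (Helix-4), 980 (Dune-4), 978 (Hale-2)
Next rejected bid: $974 (not a price — pay-as-bid).
Allocation: Dune 4, Hale 2, Helix 4.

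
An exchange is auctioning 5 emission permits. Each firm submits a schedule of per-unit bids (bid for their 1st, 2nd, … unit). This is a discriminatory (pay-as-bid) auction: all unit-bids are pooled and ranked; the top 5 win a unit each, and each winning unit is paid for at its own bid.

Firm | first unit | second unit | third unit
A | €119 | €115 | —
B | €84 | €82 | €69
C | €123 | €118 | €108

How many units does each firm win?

A 2, C 3

Pooled unit-bids ranked (top 5): 123 (C-1), 119 (A-1), 118 (C-2), 115 (A-2), 108 (C-3)
Next rejected bid: €84 (not a price — pay-as-bid).
Allocation: A 2, C 3.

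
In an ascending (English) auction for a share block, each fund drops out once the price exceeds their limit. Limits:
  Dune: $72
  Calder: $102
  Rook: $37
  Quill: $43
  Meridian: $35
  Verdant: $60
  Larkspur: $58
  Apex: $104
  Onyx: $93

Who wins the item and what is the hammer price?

Apex wins at $102

Limits ranked: 104 (Apex) > 102 (Calder) > 93 (Onyx) > 72 (Dune) > 60 (Verdant) > 58 (Larkspur) > …
Once the price passes $102, only Apex is left; the hammer falls at Calder's limit of $102.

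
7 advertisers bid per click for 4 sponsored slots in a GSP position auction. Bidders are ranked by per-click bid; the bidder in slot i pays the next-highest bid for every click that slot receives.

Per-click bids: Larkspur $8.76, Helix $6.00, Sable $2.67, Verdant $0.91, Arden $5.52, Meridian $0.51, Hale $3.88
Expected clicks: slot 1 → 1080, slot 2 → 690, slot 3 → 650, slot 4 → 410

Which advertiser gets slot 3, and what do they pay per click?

Per-click bids in order: $8.76 (Larkspur) > $6.00 (Helix) > $5.52 (Arden) > $3.88 (Hale) > $2.67 (Sable) > …
Slot 3 goes to the third-ranked bidder, Arden, who pays the next bid down: $3.88/click.

Arden; $3.88 per click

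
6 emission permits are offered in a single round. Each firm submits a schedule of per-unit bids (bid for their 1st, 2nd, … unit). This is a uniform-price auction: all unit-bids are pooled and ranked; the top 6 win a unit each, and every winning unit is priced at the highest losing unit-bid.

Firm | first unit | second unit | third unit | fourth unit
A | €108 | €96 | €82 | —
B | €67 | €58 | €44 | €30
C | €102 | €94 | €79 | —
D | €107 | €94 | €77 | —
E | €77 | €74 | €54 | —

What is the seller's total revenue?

Total revenue: €492

Pooled unit-bids ranked (top 6): 108 (A-1), 107 (D-1), 102 (C-1), 96 (A-2), 94 (C-2), 94 (D-2)
Highest rejected unit-bid = €82.
Allocation: A 2, C 2, D 2. Every unit priced at €82.
Revenue = 6 × 82 = €492.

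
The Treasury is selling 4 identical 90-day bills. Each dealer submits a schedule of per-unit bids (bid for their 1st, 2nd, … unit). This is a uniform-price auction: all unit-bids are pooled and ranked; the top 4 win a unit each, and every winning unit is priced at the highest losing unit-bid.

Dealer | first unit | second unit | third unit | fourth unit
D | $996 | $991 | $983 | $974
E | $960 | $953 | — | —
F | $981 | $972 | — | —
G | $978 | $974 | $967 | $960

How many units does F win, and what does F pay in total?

F: 1 unit, pays $978

All unit-bids, highest first — top 4: 996 (D-1), 991 (D-2), 983 (D-3), 981 (F-1)
First bid not allocated: $978.
F wins 1 unit(s) at $978 each.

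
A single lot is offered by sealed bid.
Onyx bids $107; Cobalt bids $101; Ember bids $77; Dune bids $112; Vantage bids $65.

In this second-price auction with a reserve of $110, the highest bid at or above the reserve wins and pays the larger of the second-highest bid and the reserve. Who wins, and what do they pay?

Rule: the highest bid at or above the reserve wins and pays the larger of the second-highest bid and the reserve.
Bids in order: 112 (Dune) > 107 (Onyx) > 101 (Cobalt) > 77 (Ember) > 65 (Vantage)
Dune has the top bid at or above the reserve ($112).
max(second-highest $107, reserve $110) = $110.

Dune pays $110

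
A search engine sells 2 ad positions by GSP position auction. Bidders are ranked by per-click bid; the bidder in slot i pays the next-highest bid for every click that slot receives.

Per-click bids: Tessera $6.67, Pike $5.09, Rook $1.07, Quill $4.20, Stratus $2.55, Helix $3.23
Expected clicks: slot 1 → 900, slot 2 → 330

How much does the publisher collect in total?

Ranked by bid: $6.67 (Tessera) > $5.09 (Pike) > $4.20 (Quill) > …
Slot 1: Tessera pays $5.09 × 900 = $4581.00
Slot 2: Pike pays $4.20 × 330 = $1386.00
Total = $5967.00

Total revenue: $5967.00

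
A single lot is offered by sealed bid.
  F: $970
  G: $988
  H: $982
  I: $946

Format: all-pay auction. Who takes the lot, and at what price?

G pays $988

All-pay auction: the highest bidder wins the item, but every bidder pays their own bid.
Bids ranked: 988 (G) > 982 (H) > 970 (F) > 946 (I)
G is highest and takes the item; every bidder forfeits their bid.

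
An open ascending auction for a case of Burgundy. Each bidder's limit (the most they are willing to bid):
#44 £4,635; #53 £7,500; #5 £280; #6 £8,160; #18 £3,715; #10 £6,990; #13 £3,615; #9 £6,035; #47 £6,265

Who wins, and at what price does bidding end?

Limits in order: 8,160 (#6) > 7,500 (#53) > 6,990 (#10) > 6,265 (#47) > 6,035 (#9) > 4,635 (#44) > …
Once the price passes £7,500, only #6 is left; the hammer falls at #53's limit of £7,500.

#6 wins at £7,500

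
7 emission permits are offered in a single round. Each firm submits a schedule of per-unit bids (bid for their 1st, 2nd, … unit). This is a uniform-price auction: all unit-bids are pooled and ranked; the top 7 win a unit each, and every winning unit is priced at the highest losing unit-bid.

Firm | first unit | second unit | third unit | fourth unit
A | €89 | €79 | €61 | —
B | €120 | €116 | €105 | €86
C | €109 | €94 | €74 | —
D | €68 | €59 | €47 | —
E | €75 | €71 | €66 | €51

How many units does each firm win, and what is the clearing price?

Pooled unit-bids ranked (top 7): 120 (B-1), 116 (B-2), 109 (C-1), 105 (B-3), 94 (C-2), 89 (A-1), 86 (B-4)
The (k+1)-th unit-bid is €79.
Allocation: A 1, B 4, C 2.

A 1, B 4, C 2; clearing price €79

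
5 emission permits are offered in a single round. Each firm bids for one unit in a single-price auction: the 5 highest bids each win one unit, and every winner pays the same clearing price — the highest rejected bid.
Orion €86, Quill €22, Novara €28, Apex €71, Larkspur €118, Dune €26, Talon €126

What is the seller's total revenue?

Total revenue: €130

Sorting: 126 (Talon), 118 (Larkspur), 86 (Orion), 71 (Apex), 28 (Novara), 26 (Dune), 22 (Quill)
The 5 highest are Talon, Larkspur, Orion, Apex, Novara.
Clearing price = highest rejected bid = €26.
Total revenue = 5 × €26 = €130.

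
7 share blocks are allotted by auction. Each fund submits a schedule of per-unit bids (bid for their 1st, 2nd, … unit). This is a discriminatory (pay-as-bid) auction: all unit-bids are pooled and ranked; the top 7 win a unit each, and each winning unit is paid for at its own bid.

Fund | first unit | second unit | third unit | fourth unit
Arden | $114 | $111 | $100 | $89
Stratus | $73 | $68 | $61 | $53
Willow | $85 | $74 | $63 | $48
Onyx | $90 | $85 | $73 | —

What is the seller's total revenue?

Total revenue: $674

Merging the schedules and taking the best 7: 114 (Arden-1), 111 (Arden-2), 100 (Arden-3), 90 (Onyx-1), 89 (Arden-4), 85 (Willow-1), 85 (Onyx-2)
Next rejected bid: $74 (not a price — pay-as-bid).
Each winning unit pays its own bid.
Revenue = 114 + 111 + 100 + 90 + 89 + 85 + 85 = $674.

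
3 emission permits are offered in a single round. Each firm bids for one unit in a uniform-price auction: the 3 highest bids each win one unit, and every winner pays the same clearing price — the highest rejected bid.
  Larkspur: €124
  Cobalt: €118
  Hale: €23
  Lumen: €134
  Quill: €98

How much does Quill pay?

Bids ranked high→low: 134 (Lumen), 124 (Larkspur), 118 (Cobalt), 98 (Quill), 23 (Hale)
Top 3: Lumen, Larkspur, Cobalt.
Highest unsuccessful bid: €98 → clearing price.
Quill does not win → pays €0.

Quill pays €0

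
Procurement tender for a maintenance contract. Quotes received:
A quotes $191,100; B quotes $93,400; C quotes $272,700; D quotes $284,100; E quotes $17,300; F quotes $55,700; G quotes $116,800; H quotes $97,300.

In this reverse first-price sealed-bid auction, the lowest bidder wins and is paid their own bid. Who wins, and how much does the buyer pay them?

E is paid $17,300

Bids ranked: 17,300 (E) < 55,700 (F) < 93,400 (B) < 97,300 (H) < 116,800 (G) < 191,100 (A) < …
First-price: E is paid what they bid, $17,300.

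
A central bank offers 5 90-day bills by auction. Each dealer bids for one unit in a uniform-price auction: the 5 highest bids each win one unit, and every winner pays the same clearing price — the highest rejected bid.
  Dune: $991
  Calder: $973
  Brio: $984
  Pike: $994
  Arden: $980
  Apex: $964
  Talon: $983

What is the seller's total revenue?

Bids ranked high→low: 994 (Pike), 991 (Dune), 984 (Brio), 983 (Talon), 980 (Arden), 973 (Calder), 964 (Apex)
Top 5: Pike, Dune, Brio, Talon, Arden.
First losing bid is Calder's $973, which sets the uniform price.
Total revenue = 5 × $973 = $4,865.

Total revenue: $4,865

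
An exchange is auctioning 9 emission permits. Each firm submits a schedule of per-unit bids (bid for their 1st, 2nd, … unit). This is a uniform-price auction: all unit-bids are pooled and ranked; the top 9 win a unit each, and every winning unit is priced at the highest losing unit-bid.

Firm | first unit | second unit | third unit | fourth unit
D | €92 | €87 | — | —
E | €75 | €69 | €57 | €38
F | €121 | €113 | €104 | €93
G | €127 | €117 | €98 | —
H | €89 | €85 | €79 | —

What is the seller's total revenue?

Total revenue: €783

All unit-bids, highest first — top 9: 127 (G-1), 121 (F-1), 117 (G-2), 113 (F-2), 104 (F-3), 98 (G-3), 93 (F-4), 92 (D-1), 89 (H-1)
First bid not allocated: €87.
Allocation: D 1, F 4, G 3, H 1. Every unit priced at €87.
Revenue = 9 × 87 = €783.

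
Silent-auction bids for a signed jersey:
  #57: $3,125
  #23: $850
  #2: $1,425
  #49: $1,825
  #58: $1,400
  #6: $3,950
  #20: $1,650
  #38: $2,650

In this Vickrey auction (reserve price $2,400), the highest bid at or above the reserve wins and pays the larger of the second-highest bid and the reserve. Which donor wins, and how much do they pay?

Sorting bids: 3,950 (#6) > 3,125 (#57) > 2,650 (#38) > 1,825 (#49) > 1,650 (#20) > 1,425 (#2) > …
#6 has the top bid at or above the reserve ($3,950).
Second-highest bid $3,125 exceeds the reserve $2,400 → payment $3,125.

#6 pays $3,125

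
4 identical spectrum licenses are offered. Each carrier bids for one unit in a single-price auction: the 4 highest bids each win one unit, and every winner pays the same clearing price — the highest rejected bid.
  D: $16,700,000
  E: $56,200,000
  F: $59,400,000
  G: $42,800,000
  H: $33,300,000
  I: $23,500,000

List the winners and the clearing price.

F, E, G, H; each pays $23,500,000

Bids ranked high→low: 59,400,000 (F), 56,200,000 (E), 42,800,000 (G), 33,300,000 (H), 23,500,000 (I), 16,700,000 (D)
Top 4: F, E, G, H.
Highest unsuccessful bid: $23,500,000 → clearing price.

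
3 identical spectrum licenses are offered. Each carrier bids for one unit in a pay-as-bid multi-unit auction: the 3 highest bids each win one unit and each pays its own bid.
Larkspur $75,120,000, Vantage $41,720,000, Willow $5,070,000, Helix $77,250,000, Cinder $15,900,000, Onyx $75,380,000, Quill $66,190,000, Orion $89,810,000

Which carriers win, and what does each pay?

Orion $89,810,000, Helix $77,250,000, Onyx $75,380,000

Bids ranked high→low: 89,810,000 (Orion), 77,250,000 (Helix), 75,380,000 (Onyx), 75,120,000 (Larkspur), 66,190,000 (Quill), …
Winners (3 units): Orion, Helix, Onyx.
Each winner pays its own bid: Orion $89,810,000, Helix $77,250,000, Onyx $75,380,000.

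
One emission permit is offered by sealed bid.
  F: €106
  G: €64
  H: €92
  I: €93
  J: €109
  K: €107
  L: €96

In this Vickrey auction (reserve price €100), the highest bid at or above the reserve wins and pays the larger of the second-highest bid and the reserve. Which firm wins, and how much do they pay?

Bids ranked: 109 (J) > 107 (K) > 106 (F) > 96 (L) > 93 (I) > 92 (H) > …
Highest eligible bid: J at €109.
Second-highest bid €107 exceeds the reserve €100 → payment €107.

J pays €107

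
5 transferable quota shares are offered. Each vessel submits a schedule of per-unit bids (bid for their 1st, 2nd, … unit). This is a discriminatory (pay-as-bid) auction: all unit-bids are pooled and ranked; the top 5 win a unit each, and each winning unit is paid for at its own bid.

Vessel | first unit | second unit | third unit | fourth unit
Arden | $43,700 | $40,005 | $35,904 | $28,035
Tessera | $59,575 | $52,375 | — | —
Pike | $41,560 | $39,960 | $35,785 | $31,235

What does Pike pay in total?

All unit-bids, highest first — top 5: 59,575 (Tessera-1), 52,375 (Tessera-2), 43,700 (Arden-1), 41,560 (Pike-1), 40,005 (Arden-2)
Next rejected bid: $39,960 (not a price — pay-as-bid).
Pike's winning unit-bids: 41,560 = $41,560.

Pike pays $41,560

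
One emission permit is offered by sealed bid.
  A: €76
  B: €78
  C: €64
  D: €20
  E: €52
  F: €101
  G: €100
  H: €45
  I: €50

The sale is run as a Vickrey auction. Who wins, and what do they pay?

F pays €100

Bids in order: 101 (F) > 100 (G) > 78 (B) > 76 (A) > 64 (C) > 52 (E) > …
F wins with the highest bid; price is set by the runner-up at €100.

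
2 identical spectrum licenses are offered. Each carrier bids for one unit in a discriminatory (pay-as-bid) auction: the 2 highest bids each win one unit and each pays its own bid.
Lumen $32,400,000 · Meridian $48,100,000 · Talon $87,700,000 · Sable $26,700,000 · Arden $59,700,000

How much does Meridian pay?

Meridian pays $0

Bids ranked high→low: 87,700,000 (Talon), 59,700,000 (Arden), 48,100,000 (Meridian), 32,400,000 (Lumen), …
Winners (2 units): Talon, Arden.
Meridian does not win → $0.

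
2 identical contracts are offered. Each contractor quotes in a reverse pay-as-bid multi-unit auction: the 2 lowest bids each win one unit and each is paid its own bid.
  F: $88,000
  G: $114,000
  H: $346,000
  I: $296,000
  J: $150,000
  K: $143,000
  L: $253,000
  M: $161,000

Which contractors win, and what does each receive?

Bids ranked low→high: 88,000 (F), 114,000 (G), 143,000 (K), 150,000 (J), …
The 2 lowest are F, G.
Each winner is paid its own bid: F $88,000, G $114,000.

F $88,000, G $114,000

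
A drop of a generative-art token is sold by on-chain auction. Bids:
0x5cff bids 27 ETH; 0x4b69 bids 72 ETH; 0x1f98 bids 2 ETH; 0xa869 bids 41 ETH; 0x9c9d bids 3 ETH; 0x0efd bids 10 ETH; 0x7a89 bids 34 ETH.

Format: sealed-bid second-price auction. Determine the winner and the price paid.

0x4b69 pays 41 ETH

Bids in order: 72 (0x4b69) > 41 (0xa869) > 34 (0x7a89) > 27 (0x5cff) > 10 (0x0efd) > 3 (0x9c9d) > …
0x4b69 wins with the highest bid; price is set by the runner-up at 41 ETH.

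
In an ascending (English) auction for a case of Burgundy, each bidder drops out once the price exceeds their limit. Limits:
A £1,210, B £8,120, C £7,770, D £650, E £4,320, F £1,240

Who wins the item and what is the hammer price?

B wins at £7,770

Sorting limits: 8,120 (B) > 7,770 (C) > 4,320 (E) > 1,240 (F) > 1,210 (A) > 650 (D)
C is the last rival to drop out, at £7,770; B remains and wins at that price.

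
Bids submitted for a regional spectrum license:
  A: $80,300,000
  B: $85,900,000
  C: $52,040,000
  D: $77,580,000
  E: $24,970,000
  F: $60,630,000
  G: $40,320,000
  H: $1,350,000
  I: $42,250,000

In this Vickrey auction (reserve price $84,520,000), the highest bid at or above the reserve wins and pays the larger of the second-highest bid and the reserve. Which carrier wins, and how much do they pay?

Sorting bids: 85,900,000 (B) > 80,300,000 (A) > 77,580,000 (D) > 60,630,000 (F) > 52,040,000 (C) > 42,250,000 (I) > …
B has the top bid at or above the reserve ($85,900,000).
max(second-highest $80,300,000, reserve $84,520,000) = $84,520,000.

B pays $84,520,000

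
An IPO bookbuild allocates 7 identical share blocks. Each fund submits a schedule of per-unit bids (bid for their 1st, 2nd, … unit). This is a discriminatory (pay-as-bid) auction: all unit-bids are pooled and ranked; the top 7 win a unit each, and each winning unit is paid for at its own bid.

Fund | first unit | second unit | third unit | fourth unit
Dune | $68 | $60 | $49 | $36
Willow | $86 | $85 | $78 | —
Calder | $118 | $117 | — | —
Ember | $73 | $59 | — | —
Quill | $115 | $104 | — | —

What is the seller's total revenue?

Total revenue: $703

Merging the schedules and taking the best 7: 118 (Calder-1), 117 (Calder-2), 115 (Quill-1), 104 (Quill-2), 86 (Willow-1), 85 (Willow-2), 78 (Willow-3)
Next rejected bid: $73 (not a price — pay-as-bid).
Each winning unit pays its own bid.
Revenue = 118 + 117 + 115 + 104 + 86 + 85 + 78 = $703.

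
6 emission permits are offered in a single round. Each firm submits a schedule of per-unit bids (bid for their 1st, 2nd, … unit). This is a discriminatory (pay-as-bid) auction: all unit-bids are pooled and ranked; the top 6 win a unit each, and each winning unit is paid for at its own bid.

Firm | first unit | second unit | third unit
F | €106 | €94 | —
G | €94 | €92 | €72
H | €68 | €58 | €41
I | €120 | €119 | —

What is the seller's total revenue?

Total revenue: €625

All unit-bids, highest first — top 6: 120 (I-1), 119 (I-2), 106 (F-1), 94 (F-2), 94 (G-1), 92 (G-2)
Next rejected bid: €72 (not a price — pay-as-bid).
Each winning unit pays its own bid.
Revenue = 120 + 119 + 106 + 94 + 94 + 92 = €625.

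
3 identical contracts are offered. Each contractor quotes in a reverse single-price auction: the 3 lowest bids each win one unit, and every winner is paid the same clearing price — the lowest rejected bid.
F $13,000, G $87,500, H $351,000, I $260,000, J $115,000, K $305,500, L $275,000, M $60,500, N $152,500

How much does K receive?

K is paid $0

Sorting: 13,000 (F), 60,500 (M), 87,500 (G), 115,000 (J), 152,500 (N), …
Lowest 3: F, M, G.
Lowest unsuccessful bid: $115,000 → clearing price.
K does not win → is paid $0.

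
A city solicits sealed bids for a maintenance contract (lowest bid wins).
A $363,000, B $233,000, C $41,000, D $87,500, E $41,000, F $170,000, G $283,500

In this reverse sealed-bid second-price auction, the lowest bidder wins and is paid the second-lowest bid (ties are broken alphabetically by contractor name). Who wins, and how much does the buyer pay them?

Bids ranked: 41,000 (C) < 41,000 (E) < 87,500 (D) < 170,000 (F) < 233,000 (B) < 283,500 (G) < …
C and E tie at $41,000; tie-break gives it to C.
C wins with the lowest bid; price is set by the runner-up at $41,000.

C is paid $41,000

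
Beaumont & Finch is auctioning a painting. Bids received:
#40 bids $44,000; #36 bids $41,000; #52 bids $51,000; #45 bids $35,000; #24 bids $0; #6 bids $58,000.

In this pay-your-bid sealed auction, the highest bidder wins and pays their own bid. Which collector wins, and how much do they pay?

#6 pays $58,000

Sorting bids: 58,000 (#6) > 51,000 (#52) > 44,000 (#40) > 41,000 (#36) > 35,000 (#45) > 0 (#24)
#6 has the highest bid and pays exactly that: $58,000.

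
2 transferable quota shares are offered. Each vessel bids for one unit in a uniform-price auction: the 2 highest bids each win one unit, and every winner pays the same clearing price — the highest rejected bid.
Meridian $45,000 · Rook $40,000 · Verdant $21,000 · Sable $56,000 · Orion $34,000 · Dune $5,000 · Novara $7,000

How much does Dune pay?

Ordering the bids: 56,000 (Sable), 45,000 (Meridian), 40,000 (Rook), 34,000 (Orion), …
Winners (2 units): Sable, Meridian.
Clearing price = highest rejected bid = $40,000.
Dune does not win → pays $0.

Dune pays $0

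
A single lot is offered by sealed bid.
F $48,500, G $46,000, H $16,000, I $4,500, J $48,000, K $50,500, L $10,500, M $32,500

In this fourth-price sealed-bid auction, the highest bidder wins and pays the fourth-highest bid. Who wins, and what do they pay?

K pays $46,000

Fourth-price sealed-bid auction: the highest bidder wins and pays the fourth-highest bid.
Bids ranked: 50,500 (K) > 48,500 (F) > 48,000 (J) > 46,000 (G) > 32,500 (M) > 16,000 (H) > …
K wins; payment is bid #4 in the ranking = $46,000.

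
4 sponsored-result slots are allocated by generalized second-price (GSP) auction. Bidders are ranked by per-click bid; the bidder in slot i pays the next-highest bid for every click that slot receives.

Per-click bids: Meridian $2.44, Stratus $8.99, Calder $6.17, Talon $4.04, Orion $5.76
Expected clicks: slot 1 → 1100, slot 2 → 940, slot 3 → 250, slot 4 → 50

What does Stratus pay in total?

Stratus pays $6787.00

Per-click bids in order: $8.99 (Stratus) > $6.17 (Calder) > $5.76 (Orion) > $4.04 (Talon) > $2.44 (Meridian)
Stratus holds slot 1 → pays next bid $6.17 × 1100 clicks = $6787.00.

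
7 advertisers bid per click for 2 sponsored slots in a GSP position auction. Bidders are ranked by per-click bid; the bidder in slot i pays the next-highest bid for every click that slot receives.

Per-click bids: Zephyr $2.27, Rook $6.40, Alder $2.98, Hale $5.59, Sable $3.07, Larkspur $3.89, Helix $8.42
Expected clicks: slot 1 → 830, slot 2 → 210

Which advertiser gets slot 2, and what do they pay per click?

Sorting advertisers: $8.42 (Helix) > $6.40 (Rook) > $5.59 (Hale) > …
Slot 2 goes to the second-ranked bidder, Rook, who pays the next bid down: $5.59/click.

Rook; $5.59 per click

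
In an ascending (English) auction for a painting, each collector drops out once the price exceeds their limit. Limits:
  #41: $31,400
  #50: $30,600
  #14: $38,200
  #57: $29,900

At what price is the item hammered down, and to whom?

Rule: the price rises until one bidder remains; the winner pays the price at which the last rival dropped out.
Sorting limits: 38,200 (#14) > 31,400 (#41) > 30,600 (#50) > 29,900 (#57)
Bidding ends when #41 exits at $31,400; #14 takes it.

#14 wins at $31,400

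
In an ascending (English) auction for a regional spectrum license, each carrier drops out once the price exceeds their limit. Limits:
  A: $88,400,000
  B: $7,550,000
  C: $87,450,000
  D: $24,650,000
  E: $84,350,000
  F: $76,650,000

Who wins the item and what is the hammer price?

Limits in order: 88,400,000 (A) > 87,450,000 (C) > 84,350,000 (E) > 76,650,000 (F) > 24,650,000 (D) > 7,550,000 (B)
Once the price passes $87,450,000, only A is left; the hammer falls at C's limit of $87,450,000.

A wins at $87,450,000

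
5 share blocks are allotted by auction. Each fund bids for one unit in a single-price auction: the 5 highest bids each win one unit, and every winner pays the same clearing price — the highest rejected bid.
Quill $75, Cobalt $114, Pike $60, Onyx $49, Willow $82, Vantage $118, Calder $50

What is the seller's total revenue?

Total revenue: $250

Bids ranked high→low: 118 (Vantage), 114 (Cobalt), 82 (Willow), 75 (Quill), 60 (Pike), 50 (Calder), 49 (Onyx)
Winners (5 units): Vantage, Cobalt, Willow, Quill, Pike.
First losing bid is Calder's $50, which sets the uniform price.
Total revenue = 5 × $50 = $250.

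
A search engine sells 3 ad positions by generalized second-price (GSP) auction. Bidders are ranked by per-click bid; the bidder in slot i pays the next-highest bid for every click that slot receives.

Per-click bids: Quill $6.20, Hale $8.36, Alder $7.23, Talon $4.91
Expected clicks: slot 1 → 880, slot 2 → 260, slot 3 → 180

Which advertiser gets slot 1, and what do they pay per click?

Hale; $7.23 per click

Ranked by bid: $8.36 (Hale) > $7.23 (Alder) > $6.20 (Quill) > $4.91 (Talon)
Slot 1 goes to the first-ranked bidder, Hale, who pays the next bid down: $7.23/click.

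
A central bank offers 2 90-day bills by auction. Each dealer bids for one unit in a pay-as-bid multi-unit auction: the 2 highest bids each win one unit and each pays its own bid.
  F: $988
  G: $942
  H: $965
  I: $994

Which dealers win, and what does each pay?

Ordering the bids: 994 (I), 988 (F), 965 (H), 942 (G)
The 2 highest are I, F.
Each winner pays its own bid: I $994, F $988.

I $994, F $988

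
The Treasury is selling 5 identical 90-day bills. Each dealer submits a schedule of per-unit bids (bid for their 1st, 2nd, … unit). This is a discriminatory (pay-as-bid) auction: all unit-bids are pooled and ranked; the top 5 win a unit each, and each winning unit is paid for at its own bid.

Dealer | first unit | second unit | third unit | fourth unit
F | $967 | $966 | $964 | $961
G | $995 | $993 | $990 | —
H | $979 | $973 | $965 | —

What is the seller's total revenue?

Total revenue: $4,930

Pooled unit-bids ranked (top 5): 995 (G-1), 993 (G-2), 990 (G-3), 979 (H-1), 973 (H-2)
Next rejected bid: $967 (not a price — pay-as-bid).
Each winning unit pays its own bid.
Revenue = 995 + 993 + 990 + 979 + 973 = $4,930.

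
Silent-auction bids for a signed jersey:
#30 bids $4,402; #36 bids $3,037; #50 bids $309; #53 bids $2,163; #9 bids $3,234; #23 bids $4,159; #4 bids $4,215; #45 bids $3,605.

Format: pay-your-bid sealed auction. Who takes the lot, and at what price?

Pay-your-bid sealed auction: the highest bidder wins and pays their own bid.
Bids ranked: 4,402 (#30) > 4,215 (#4) > 4,159 (#23) > 3,605 (#45) > 3,234 (#9) > 3,037 (#36) > …
First-price: #30 pays what they bid, $4,402.

#30 pays $4,402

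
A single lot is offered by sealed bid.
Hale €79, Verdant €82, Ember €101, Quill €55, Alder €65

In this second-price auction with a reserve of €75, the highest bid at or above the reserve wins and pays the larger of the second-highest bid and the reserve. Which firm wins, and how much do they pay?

Second-price auction with a reserve of €75: the highest bid at or above the reserve wins and pays the larger of the second-highest bid and the reserve.
Sorting bids: 101 (Ember) > 82 (Verdant) > 79 (Hale) > 65 (Alder) > 55 (Quill)
Ember has the top bid at or above the reserve (€101).
max(second-highest €82, reserve €75) = €82; the reserve does not bind.

Ember pays €82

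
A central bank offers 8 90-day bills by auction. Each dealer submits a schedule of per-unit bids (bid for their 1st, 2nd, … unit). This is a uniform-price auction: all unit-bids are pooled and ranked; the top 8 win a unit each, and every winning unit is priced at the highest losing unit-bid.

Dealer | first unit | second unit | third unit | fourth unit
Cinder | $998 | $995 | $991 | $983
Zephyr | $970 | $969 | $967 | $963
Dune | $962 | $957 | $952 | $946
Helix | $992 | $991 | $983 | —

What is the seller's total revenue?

All unit-bids, highest first — top 8: 998 (Cinder-1), 995 (Cinder-2), 992 (Helix-1), 991 (Cinder-3), 991 (Helix-2), 983 (Cinder-4), 983 (Helix-3), 970 (Zephyr-1)
The (k+1)-th unit-bid is $969.
Allocation: Cinder 4, Helix 3, Zephyr 1. Every unit priced at $969.
Revenue = 8 × 969 = $7,752.

Total revenue: $7,752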